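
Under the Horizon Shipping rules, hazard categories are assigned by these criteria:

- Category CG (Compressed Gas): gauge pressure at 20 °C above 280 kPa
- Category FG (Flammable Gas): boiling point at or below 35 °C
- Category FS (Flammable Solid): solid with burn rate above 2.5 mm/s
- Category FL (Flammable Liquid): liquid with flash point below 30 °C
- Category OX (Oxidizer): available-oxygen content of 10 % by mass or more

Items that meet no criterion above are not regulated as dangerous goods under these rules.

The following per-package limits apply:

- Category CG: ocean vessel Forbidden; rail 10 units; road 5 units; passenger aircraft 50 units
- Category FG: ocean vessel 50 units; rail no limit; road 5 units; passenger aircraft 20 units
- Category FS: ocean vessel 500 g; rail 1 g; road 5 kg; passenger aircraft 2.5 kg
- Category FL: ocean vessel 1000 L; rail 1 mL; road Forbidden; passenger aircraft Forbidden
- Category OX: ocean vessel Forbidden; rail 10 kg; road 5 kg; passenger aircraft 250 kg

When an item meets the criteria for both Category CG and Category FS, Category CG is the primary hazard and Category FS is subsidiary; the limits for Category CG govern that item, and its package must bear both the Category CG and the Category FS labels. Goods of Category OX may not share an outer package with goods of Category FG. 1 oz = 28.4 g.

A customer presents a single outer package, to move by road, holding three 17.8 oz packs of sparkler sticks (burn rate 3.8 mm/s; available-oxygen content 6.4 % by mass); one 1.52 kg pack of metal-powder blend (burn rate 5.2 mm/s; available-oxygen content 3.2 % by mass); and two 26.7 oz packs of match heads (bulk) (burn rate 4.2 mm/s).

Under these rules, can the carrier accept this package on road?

With burn rate 3.8 mm/s (> 2.5 mm/s), the sparkler sticks fall in Category FS.
With burn rate 5.2 mm/s (> 2.5 mm/s), the metal-powder blend falls in Category FS.
With burn rate 4.2 mm/s (> 2.5 mm/s), the match heads (bulk) fall in Category FS.
Category FS net quantity: (three 17.8 oz packs = 1516.56 g) + 1.52 kg + (two 26.7 oz packs = 1516.56 g) = 4553.12 g.
4553.12 g ≤ 5 kg (road limit, Category FS) — within limit.

Yes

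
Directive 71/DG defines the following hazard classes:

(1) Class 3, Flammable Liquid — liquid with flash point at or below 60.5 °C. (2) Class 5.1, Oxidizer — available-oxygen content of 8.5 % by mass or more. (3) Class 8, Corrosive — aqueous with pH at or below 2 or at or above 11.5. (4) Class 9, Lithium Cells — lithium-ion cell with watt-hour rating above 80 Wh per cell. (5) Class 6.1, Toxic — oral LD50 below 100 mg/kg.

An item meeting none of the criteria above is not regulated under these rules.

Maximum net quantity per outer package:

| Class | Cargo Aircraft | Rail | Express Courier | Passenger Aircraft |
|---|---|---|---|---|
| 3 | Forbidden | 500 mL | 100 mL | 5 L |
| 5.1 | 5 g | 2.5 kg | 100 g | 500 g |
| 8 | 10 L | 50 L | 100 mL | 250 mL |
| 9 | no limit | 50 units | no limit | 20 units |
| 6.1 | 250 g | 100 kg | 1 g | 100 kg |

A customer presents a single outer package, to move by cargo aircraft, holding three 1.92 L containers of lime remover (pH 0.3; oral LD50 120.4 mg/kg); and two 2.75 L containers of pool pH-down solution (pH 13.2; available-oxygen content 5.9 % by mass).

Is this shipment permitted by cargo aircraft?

pH 0.3 meets the Class 8 criterion (Corrosive), so the lime remover is Class 8.
Pool pH-down solution: pH 13.2 ≥ 11.5 → Class 8 (Corrosive).
Class 8 net quantity: (three 1.92 L containers = 5.76 L) + (two 2.75 L containers = 5.5 L) = 11.26 L.
That exceeds the Class 8 cargo aircraft limit of 10 L.

No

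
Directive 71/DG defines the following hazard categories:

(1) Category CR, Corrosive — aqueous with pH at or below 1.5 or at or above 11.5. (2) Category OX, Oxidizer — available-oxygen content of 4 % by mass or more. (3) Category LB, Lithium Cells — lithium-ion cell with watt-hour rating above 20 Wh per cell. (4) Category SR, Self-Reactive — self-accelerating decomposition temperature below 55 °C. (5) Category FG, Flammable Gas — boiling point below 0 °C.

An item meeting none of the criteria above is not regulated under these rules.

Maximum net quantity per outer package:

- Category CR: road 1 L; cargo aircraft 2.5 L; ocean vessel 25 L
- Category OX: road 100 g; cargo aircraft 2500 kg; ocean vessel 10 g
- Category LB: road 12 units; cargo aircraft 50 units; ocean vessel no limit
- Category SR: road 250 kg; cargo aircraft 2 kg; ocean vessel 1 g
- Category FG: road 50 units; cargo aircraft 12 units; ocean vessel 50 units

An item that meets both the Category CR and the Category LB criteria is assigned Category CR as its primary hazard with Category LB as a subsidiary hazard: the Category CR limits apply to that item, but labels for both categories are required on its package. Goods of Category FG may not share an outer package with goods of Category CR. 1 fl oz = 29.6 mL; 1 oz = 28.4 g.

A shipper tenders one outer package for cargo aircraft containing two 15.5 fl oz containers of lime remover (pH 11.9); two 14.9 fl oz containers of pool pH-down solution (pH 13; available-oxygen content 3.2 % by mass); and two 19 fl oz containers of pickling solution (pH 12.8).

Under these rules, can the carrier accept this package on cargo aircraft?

pH 11.9 meets the Category CR criterion (Corrosive), so the lime remover is Category CR.
The pool pH-down solution has pH 13, which is ≥ 11.5, so it is Category CR (Corrosive).
The pickling solution has pH 12.8, which is ≥ 11.5, so it is Category CR (Corrosive).
Category CR net quantity: (two 15.5 fl oz containers = 917.6 mL) + (two 14.9 fl oz containers = 882.08 mL) + (two 19 fl oz containers = 1124.8 mL) = 2924.48 mL.
2924.48 mL > 2.5 L (cargo aircraft limit, Category CR) — over the limit.

No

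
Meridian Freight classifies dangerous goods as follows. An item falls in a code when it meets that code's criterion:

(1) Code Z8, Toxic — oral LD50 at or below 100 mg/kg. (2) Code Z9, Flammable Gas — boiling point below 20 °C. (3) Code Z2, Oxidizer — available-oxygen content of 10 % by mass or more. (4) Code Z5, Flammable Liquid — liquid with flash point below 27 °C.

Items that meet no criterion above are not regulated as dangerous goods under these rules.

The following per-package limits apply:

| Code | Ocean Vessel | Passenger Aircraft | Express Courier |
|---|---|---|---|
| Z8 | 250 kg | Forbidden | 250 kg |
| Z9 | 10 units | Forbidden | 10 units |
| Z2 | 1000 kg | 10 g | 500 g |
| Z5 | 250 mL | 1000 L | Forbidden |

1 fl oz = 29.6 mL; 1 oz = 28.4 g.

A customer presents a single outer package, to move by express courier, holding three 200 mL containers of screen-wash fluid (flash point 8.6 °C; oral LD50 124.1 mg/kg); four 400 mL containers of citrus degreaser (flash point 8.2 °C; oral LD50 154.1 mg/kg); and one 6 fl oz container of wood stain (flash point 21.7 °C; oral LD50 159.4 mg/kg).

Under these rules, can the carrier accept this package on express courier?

Flash point 8.6 °C meets the Code Z5 criterion (Flammable Liquid), so the screen-wash fluid is Code Z5.
With flash point 8.2 °C (< 27 °C), the citrus degreaser falls in Code Z5.
Wood stain: flash point 21.7 °C < 27 °C → Code Z5 (Flammable Liquid).
Code Z5 net quantity: (three 200 mL containers = 600 mL) + (four 400 mL containers = 1.6 L) + (one 6 fl oz container = 177.6 mL) = 2377.6 mL.
Code Z5 is Forbidden by express courier.

No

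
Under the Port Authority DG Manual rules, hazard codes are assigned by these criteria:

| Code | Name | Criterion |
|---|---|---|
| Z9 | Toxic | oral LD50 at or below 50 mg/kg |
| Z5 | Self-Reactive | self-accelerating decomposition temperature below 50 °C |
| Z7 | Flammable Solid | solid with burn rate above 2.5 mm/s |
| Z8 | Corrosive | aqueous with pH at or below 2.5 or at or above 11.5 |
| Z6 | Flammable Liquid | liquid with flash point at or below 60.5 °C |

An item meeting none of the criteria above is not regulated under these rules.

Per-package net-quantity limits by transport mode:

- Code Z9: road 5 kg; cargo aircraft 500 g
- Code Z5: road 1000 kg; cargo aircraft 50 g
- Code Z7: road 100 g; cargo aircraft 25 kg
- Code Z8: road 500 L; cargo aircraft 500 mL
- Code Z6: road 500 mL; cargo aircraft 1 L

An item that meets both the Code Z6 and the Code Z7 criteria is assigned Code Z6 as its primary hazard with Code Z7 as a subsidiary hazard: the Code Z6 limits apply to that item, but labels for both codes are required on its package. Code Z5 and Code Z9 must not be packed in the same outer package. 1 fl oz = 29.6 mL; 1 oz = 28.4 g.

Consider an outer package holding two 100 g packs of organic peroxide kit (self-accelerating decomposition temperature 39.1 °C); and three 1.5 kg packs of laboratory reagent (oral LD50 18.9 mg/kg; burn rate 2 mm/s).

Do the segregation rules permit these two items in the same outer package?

Self-accelerating decomposition temperature 39.1 °C meets the Code Z5 criterion (Self-Reactive), so the organic peroxide kit is Code Z5.
With oral LD50 18.9 mg/kg (≤ 50 mg/kg), the laboratory reagent falls in Code Z9.
Code Z5 and Code Z9 may not share an outer package.

No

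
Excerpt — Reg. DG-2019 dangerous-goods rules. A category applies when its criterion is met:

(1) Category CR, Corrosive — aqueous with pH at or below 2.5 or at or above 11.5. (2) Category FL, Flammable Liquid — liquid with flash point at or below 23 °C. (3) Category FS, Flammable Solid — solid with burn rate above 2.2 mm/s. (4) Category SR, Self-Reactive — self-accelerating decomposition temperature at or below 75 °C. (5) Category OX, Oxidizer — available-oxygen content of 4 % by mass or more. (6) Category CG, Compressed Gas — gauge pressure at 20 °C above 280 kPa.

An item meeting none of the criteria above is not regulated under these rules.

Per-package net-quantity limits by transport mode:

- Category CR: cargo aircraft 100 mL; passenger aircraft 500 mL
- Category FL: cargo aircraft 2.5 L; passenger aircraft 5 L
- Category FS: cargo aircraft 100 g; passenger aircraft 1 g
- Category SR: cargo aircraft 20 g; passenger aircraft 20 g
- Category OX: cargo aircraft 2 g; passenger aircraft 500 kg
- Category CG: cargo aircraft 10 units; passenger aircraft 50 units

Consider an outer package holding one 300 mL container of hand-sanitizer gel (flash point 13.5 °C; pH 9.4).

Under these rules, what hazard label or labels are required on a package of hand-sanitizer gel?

With flash point 13.5 °C (≤ 23 °C), the hand-sanitizer gel falls in Category FL.
Only the Category FL label is required.

Category FL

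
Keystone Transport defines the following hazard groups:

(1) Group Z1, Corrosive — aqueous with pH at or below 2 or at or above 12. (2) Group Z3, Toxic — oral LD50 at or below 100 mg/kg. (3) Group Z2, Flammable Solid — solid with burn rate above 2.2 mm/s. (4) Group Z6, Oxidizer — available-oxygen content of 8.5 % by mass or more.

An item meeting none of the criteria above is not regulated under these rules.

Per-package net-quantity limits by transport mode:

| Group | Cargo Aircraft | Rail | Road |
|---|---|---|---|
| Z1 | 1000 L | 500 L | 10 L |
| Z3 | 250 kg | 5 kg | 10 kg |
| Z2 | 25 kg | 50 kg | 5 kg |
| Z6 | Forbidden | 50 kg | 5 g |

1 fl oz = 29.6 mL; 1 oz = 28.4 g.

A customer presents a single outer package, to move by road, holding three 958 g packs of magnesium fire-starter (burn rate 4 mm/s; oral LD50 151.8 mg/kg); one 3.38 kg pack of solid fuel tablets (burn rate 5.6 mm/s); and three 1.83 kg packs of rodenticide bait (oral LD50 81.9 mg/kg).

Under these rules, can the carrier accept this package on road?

Magnesium fire-starter: burn rate 4 mm/s > 2.2 mm/s → Group Z2 (Flammable Solid).
With burn rate 5.6 mm/s (> 2.2 mm/s), the solid fuel tablets fall in Group Z2.
Rodenticide bait: oral LD50 81.9 mg/kg ≤ 100 mg/kg → Group Z3 (Toxic).
Group Z2 net quantity: (three 958 g packs = 2.874 kg) + 3.38 kg = 6.254 kg.
6.254 kg > 5 kg (road limit, Group Z2) — over the limit.
Group Z3 quantity: three 1.83 kg packs = 5.49 kg.
5.49 kg is within the road limit of 10 kg for Group Z3.

No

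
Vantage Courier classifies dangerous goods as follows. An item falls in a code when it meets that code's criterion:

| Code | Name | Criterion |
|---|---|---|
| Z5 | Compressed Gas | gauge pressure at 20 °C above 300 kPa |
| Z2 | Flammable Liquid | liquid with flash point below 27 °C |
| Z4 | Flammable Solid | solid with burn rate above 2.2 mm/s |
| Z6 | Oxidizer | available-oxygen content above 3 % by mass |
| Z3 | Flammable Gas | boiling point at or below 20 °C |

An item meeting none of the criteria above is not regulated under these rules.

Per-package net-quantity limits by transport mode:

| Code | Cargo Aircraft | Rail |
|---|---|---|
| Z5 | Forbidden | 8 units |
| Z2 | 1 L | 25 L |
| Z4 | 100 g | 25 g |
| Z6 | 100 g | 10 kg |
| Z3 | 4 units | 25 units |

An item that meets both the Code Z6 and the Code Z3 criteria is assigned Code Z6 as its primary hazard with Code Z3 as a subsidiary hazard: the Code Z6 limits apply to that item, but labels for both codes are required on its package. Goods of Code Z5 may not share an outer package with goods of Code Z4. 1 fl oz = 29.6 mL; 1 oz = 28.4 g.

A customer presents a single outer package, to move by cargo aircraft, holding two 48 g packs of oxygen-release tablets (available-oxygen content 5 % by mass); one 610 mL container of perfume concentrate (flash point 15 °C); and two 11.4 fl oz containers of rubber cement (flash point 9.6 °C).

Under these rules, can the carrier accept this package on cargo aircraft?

Oxygen-release tablets: available-oxygen content 5 % by mass > 3 % by mass → Code Z6 (Oxidizer).
Flash point 15 °C meets the Code Z2 criterion (Flammable Liquid), so the perfume concentrate is Code Z2.
Flash point 9.6 °C meets the Code Z2 criterion (Flammable Liquid), so the rubber cement is Code Z2.
Code Z2 net quantity: 610 mL + (two 11.4 fl oz containers = 674.88 mL) = 1284.88 mL.
1284.88 mL exceeds the cargo aircraft limit of 1 L for Code Z2.
Code Z6 quantity: two 48 g packs = 96 g.
96 g is within the cargo aircraft limit of 100 g for Code Z6.
The segregation rule (Code Z5 with Code Z4) does not apply to Code Z2 with Code Z6.

No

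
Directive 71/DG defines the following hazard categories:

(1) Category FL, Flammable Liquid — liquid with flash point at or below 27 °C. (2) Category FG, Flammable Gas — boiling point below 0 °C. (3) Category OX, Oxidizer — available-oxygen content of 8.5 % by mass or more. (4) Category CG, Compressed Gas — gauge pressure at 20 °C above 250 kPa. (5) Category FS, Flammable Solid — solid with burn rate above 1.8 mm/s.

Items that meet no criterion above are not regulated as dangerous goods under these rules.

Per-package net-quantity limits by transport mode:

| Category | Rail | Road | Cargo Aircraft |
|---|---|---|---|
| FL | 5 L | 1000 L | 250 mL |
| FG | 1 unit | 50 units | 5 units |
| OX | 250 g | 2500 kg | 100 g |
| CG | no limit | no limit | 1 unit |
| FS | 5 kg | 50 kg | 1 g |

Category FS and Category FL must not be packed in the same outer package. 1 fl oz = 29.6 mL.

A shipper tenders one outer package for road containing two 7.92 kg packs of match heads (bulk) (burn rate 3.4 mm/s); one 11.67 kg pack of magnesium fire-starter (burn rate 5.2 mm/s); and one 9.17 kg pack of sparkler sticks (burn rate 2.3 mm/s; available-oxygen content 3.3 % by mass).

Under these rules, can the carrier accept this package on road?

Yes

The match heads (bulk) have burn rate 3.4 mm/s, which is > 1.8 mm/s, so they are Category FS (Flammable Solid).
Magnesium fire-starter: burn rate 5.2 mm/s > 1.8 mm/s → Category FS (Flammable Solid).
The sparkler sticks have burn rate 2.3 mm/s, which is > 1.8 mm/s, so they are Category FS (Flammable Solid).
Category FS net quantity: (two 7.92 kg packs = 15.84 kg) + 11.67 kg + 9.17 kg = 36.68 kg.
36.68 kg ≤ 50 kg (road limit, Category FS) — within limit.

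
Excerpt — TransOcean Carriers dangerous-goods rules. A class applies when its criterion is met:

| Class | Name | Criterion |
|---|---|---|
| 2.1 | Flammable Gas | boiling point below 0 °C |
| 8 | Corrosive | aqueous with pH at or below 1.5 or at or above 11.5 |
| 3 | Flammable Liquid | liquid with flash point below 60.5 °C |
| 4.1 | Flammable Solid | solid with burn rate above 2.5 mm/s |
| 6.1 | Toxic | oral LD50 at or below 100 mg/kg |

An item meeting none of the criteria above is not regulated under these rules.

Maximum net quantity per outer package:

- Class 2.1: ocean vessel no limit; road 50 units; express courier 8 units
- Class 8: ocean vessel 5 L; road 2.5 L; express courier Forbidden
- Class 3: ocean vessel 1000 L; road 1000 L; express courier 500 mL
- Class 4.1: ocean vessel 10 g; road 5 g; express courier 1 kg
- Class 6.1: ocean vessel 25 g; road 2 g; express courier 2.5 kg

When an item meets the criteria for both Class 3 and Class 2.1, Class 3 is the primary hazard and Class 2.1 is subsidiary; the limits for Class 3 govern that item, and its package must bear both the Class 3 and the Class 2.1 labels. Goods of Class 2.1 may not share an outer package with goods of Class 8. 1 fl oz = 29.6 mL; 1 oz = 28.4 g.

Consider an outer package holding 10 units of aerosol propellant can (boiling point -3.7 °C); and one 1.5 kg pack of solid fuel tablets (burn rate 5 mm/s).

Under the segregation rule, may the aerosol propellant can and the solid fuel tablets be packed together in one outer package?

The aerosol propellant can has boiling point -3.7 °C, which is < 0 °C, so it is Class 2.1 (Flammable Gas).
Solid fuel tablets: burn rate 5 mm/s > 2.5 mm/s → Class 4.1 (Flammable Solid).
No segregation rule bars Class 2.1 with Class 4.1.

Yes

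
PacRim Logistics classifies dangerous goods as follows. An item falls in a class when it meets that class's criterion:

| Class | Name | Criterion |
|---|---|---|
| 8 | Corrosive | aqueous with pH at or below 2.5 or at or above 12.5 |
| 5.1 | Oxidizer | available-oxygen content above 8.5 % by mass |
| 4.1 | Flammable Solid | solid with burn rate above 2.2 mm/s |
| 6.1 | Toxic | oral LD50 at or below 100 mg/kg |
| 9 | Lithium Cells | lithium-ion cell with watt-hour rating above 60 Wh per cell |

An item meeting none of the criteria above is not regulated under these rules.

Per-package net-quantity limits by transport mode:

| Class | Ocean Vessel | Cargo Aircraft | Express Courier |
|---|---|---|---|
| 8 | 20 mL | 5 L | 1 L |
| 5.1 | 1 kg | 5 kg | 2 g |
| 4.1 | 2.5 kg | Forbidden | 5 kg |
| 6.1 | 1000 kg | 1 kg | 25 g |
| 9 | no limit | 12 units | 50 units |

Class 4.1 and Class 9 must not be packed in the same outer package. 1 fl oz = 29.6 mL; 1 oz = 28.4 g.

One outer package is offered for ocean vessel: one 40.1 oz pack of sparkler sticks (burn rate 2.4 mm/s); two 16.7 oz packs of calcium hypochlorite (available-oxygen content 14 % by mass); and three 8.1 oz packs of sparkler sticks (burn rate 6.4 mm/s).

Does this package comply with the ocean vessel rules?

The sparkler sticks have burn rate 2.4 mm/s, which is > 2.2 mm/s, so they are Class 4.1 (Flammable Solid).
The calcium hypochlorite has available-oxygen content 14 % by mass, which is > 8.5 % by mass, so it is Class 5.1 (Oxidizer).
Sparkler sticks: burn rate 6.4 mm/s > 2.2 mm/s → Class 4.1 (Flammable Solid).
Class 4.1 net quantity: (one 40.1 oz pack = 1138.84 g) + (three 8.1 oz packs = 690.12 g) = 1828.96 g.
1828.96 g ≤ 2.5 kg (ocean vessel limit, Class 4.1) — within limit.
Class 5.1 quantity: two 16.7 oz packs = 948.56 g.
948.56 g ≤ 1 kg (ocean vessel limit, Class 5.1) — within limit.
The segregation rule (Class 4.1 with Class 9) does not apply to Class 4.1 with Class 5.1.
Every hazard class is within its ocean vessel limit and no segregation rule is violated.

Yes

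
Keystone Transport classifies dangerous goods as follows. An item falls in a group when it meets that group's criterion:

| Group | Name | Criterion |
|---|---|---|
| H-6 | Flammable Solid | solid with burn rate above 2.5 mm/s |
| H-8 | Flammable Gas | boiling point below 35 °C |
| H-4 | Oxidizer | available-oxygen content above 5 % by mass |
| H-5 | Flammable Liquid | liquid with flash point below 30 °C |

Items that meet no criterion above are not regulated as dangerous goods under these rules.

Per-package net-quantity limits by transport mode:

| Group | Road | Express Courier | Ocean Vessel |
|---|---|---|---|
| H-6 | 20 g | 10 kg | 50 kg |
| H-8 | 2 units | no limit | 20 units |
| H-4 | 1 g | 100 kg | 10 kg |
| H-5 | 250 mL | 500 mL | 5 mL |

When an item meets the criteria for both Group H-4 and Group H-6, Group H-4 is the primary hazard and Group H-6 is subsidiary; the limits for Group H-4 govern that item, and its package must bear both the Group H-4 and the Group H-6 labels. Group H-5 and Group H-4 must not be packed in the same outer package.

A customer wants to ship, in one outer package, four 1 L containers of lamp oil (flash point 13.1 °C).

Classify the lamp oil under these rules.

Flash point 13.1 °C meets the Group H-5 criterion (Flammable Liquid), so the lamp oil is Group H-5.

Group H-5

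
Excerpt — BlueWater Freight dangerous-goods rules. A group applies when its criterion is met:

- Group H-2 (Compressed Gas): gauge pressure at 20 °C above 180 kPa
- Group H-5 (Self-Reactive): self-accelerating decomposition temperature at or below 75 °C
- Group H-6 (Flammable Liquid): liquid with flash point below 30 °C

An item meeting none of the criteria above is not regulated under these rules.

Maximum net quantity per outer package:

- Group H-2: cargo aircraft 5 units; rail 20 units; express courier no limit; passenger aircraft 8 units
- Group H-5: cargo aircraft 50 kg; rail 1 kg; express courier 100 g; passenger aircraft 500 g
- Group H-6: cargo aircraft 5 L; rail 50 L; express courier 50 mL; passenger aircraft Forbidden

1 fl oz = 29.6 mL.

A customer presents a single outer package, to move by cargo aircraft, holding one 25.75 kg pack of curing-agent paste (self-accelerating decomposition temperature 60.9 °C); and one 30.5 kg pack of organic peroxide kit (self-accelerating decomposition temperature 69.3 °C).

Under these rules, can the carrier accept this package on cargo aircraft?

No

Curing-agent paste: self-accelerating decomposition temperature 60.9 °C ≤ 75 °C → Group H-5 (Self-Reactive).
Organic peroxide kit: self-accelerating decomposition temperature 69.3 °C ≤ 75 °C → Group H-5 (Self-Reactive).
Group H-5 net quantity: 25.75 kg + 30.5 kg = 56.25 kg.
56.25 kg exceeds the cargo aircraft limit of 50 kg for Group H-5.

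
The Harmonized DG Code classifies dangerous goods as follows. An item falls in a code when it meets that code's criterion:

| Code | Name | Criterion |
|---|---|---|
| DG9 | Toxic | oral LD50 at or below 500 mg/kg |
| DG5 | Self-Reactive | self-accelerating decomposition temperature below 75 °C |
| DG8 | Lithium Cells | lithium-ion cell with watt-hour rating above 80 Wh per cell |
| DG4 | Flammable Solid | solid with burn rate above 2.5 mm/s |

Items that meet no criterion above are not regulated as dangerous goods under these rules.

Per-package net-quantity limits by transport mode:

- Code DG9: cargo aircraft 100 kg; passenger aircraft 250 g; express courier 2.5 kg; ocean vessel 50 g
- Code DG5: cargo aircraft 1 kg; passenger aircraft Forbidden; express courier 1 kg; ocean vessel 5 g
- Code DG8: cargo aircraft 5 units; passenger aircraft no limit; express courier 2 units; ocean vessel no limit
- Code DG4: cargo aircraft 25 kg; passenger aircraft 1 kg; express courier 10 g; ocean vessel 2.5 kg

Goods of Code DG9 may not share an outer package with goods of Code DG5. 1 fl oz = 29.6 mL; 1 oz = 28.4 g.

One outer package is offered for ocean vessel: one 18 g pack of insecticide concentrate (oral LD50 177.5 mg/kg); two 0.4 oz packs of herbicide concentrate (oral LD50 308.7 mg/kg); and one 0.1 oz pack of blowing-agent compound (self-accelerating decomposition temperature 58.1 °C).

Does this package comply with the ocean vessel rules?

Insecticide concentrate: oral LD50 177.5 mg/kg ≤ 500 mg/kg → Code DG9 (Toxic).
With oral LD50 308.7 mg/kg (≤ 500 mg/kg), the herbicide concentrate falls in Code DG9.
Blowing-agent compound: self-accelerating decomposition temperature 58.1 °C < 75 °C → Code DG5 (Self-Reactive).
Total Code DG9: 18 g + (two 0.4 oz packs = 22.72 g) = 40.72 g.
40.72 g is within the ocean vessel limit of 50 g for Code DG9.
Code DG5 quantity: one 0.1 oz pack = 2.84 g.
2.84 g is within the ocean vessel limit of 5 g for Code DG5.
Code DG9 and Code DG5 may not share an outer package.

No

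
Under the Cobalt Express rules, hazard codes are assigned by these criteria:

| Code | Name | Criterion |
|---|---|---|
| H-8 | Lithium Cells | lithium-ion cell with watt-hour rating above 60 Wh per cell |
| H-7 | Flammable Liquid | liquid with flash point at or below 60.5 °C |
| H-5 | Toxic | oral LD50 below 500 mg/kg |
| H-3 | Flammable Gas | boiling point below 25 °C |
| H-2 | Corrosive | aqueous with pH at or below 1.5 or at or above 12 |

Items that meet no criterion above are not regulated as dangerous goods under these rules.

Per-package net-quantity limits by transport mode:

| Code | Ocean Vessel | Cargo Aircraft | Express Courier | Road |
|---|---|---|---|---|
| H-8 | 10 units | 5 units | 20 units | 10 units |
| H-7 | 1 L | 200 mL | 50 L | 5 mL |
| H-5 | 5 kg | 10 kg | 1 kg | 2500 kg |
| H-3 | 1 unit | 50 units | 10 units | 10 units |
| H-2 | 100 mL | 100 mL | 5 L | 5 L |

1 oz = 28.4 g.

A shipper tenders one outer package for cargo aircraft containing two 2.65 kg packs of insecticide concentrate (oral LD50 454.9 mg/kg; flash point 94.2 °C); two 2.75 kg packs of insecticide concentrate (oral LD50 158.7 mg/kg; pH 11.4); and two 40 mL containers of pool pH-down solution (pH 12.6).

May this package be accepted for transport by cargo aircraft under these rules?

The insecticide concentrate has oral LD50 454.9 mg/kg, which is < 500 mg/kg, so it is Code H-5 (Toxic).
With oral LD50 158.7 mg/kg (< 500 mg/kg), the insecticide concentrate falls in Code H-5.
With pH 12.6 (≥ 12), the pool pH-down solution falls in Code H-2.
Total Code H-5: (two 2.65 kg packs = 5.3 kg) + (two 2.75 kg packs = 5.5 kg) = 10.8 kg.
10.8 kg > 10 kg (cargo aircraft limit, Code H-5) — over the limit.
Code H-2 quantity: two 40 mL containers = 80 mL.
80 mL ≤ 100 mL (cargo aircraft limit, Code H-2) — within limit.

No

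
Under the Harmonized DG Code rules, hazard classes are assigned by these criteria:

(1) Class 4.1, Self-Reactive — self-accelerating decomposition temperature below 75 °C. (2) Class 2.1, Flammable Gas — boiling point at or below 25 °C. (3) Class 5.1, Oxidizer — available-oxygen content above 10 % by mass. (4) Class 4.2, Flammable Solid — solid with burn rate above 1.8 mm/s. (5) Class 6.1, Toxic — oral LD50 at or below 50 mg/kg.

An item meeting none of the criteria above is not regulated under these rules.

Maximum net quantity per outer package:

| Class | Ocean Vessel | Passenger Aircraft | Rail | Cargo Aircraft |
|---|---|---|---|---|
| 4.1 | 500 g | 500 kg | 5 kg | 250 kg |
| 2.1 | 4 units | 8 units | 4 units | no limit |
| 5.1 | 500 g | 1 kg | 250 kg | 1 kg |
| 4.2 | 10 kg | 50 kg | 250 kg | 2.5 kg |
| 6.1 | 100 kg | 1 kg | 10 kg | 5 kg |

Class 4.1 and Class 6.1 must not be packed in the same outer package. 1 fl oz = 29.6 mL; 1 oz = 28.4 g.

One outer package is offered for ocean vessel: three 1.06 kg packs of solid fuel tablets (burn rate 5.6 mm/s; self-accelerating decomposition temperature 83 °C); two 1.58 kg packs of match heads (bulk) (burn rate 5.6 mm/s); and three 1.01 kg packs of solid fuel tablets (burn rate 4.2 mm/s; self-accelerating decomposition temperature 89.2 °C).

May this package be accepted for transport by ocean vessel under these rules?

Yes

The solid fuel tablets have burn rate 5.6 mm/s, which is > 1.8 mm/s, so they are Class 4.2 (Flammable Solid).
The match heads (bulk) have burn rate 5.6 mm/s, which is > 1.8 mm/s, so they are Class 4.2 (Flammable Solid).
Burn rate 4.2 mm/s meets the Class 4.2 criterion (Flammable Solid), so the solid fuel tablets are Class 4.2.
Class 4.2 net quantity: (three 1.06 kg packs = 3.18 kg) + (two 1.58 kg packs = 3.16 kg) + (three 1.01 kg packs = 3.03 kg) = 9.37 kg.
9.37 kg ≤ 10 kg (ocean vessel limit, Class 4.2) — within limit.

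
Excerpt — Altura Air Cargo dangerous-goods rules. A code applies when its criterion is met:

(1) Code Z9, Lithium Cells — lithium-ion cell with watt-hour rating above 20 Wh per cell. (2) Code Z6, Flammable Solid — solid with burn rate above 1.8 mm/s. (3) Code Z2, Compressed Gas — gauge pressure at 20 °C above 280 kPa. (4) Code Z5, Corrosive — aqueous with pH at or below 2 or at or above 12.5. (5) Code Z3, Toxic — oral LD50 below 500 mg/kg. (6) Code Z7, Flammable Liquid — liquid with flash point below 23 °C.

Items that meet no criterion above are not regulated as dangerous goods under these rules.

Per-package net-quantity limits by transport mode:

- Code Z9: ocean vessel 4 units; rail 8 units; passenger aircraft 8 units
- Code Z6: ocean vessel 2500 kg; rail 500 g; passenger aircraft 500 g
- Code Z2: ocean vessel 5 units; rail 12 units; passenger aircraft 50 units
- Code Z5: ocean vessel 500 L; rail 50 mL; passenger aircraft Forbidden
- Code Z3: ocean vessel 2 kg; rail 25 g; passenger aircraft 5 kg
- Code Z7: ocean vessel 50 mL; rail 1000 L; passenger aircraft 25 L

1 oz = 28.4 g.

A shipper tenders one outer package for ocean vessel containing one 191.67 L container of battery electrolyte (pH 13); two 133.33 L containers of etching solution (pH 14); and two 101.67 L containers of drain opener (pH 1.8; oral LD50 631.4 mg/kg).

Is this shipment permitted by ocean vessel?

Battery electrolyte: pH 13 ≥ 12.5 → Code Z5 (Corrosive).
With pH 14 (≥ 12.5), the etching solution falls in Code Z5.
The drain opener has pH 1.8, which is ≤ 2, so it is Code Z5 (Corrosive).
Code Z5 net quantity: 191.67 L + (two 133.33 L containers = 266.66 L) + (two 101.67 L containers = 203.34 L) = 661.67 L.
661.67 L > 500 L (ocean vessel limit, Code Z5) — over the limit.

No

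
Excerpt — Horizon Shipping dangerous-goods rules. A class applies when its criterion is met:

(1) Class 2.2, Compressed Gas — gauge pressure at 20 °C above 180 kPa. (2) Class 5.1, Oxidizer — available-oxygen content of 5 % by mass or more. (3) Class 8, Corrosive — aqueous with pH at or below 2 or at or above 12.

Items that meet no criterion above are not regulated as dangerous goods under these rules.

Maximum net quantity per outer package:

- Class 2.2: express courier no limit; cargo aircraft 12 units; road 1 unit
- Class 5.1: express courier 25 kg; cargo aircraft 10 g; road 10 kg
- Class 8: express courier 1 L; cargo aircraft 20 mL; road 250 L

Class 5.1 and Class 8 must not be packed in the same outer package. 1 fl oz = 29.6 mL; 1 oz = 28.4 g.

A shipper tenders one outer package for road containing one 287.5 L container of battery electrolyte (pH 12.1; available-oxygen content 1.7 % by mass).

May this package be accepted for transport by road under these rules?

No

pH 12.1 meets the Class 8 criterion (Corrosive), so the battery electrolyte is Class 8.
Class 8 quantity: 287.5 L.
287.5 L > 250 L (road limit, Class 8) — over the limit.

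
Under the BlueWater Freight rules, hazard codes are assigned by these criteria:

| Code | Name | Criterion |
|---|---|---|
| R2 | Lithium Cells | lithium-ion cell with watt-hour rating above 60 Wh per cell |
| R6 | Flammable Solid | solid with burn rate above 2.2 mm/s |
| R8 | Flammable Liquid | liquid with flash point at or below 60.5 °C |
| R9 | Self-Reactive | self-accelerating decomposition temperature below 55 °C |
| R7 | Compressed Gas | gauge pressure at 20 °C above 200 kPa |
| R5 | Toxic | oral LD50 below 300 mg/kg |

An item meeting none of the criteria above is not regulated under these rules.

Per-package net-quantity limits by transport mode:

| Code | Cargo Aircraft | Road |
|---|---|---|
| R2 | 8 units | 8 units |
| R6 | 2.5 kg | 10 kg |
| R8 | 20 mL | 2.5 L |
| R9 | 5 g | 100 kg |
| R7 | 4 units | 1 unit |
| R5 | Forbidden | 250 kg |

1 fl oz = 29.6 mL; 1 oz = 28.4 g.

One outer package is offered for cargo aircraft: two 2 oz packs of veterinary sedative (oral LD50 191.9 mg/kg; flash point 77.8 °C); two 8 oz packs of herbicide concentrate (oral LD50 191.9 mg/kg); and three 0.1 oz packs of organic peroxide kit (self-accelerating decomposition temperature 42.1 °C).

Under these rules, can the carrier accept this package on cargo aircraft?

No

Oral LD50 191.9 mg/kg meets the Code R5 criterion (Toxic), so the veterinary sedative is Code R5.
Herbicide concentrate: oral LD50 191.9 mg/kg < 300 mg/kg → Code R5 (Toxic).
The organic peroxide kit has self-accelerating decomposition temperature 42.1 °C, which is < 55 °C, so it is Code R9 (Self-Reactive).
Code R5 net quantity: (two 2 oz packs = 113.6 g) + (two 8 oz packs = 454.4 g) = 568 g.
By cargo aircraft, Code R5 is Forbidden regardless of quantity.
Code R9 quantity: three 0.1 oz packs = 8.52 g.
That exceeds the Code R9 cargo aircraft limit of 5 g.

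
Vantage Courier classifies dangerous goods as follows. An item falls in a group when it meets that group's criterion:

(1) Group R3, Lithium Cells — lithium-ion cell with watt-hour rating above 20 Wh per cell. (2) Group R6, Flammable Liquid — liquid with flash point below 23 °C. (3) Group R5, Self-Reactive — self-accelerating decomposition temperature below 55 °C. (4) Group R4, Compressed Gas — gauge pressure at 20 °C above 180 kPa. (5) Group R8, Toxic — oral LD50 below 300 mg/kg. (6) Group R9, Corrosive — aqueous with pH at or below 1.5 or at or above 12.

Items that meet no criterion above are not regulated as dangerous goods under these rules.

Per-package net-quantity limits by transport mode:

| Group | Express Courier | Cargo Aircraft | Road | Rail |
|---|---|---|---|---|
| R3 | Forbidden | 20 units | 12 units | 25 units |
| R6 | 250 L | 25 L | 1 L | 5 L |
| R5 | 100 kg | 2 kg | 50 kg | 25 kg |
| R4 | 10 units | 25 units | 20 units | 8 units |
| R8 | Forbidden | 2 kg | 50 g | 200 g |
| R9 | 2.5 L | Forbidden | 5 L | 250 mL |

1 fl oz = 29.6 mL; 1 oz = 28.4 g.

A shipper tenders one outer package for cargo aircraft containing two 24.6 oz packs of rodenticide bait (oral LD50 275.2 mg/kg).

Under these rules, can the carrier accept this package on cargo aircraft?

Yes

The rodenticide bait has oral LD50 275.2 mg/kg, which is < 300 mg/kg, so it is Group R8 (Toxic).
Group R8 quantity: two 24.6 oz packs = 1397.28 g.
That is within the Group R8 cargo aircraft limit of 2 kg.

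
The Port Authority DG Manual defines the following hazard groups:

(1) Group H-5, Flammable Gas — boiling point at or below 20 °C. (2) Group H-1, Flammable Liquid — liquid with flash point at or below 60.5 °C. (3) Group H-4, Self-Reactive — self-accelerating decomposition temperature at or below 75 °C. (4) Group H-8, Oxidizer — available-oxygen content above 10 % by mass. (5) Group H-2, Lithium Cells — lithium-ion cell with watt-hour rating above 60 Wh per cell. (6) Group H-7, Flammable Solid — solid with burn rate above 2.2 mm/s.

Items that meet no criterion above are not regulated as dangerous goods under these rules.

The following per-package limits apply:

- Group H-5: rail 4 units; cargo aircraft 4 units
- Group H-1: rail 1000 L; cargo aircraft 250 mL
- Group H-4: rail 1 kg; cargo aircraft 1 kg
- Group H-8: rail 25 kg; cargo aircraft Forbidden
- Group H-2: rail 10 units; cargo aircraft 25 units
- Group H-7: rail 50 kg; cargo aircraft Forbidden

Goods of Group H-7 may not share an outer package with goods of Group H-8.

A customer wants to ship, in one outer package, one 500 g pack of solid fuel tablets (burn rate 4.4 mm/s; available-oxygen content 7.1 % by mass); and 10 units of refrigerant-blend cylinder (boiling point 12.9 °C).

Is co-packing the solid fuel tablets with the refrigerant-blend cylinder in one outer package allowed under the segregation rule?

Yes

The solid fuel tablets have burn rate 4.4 mm/s, which is > 2.2 mm/s, so they are Group H-7 (Flammable Solid).
Refrigerant-blend cylinder: boiling point 12.9 °C ≤ 20 °C → Group H-5 (Flammable Gas).
No segregation rule bars Group H-7 with Group H-5.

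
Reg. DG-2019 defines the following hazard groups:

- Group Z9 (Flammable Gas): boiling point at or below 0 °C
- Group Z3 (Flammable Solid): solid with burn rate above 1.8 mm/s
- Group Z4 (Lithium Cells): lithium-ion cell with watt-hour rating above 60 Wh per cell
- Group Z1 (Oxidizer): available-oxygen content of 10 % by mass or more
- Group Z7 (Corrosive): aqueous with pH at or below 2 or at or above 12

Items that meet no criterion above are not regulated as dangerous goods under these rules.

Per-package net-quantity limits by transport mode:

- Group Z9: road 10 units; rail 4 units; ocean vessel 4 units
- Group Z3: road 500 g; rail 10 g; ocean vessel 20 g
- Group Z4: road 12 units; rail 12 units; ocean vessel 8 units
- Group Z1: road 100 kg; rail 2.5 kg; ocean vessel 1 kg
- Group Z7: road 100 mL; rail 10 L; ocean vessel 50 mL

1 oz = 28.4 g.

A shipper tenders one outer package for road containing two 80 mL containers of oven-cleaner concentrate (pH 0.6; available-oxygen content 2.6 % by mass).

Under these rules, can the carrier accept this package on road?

With pH 0.6 (≤ 2), the oven-cleaner concentrate falls in Group Z7.
Group Z7 quantity: two 80 mL containers = 160 mL.
That exceeds the Group Z7 road limit of 100 mL.

No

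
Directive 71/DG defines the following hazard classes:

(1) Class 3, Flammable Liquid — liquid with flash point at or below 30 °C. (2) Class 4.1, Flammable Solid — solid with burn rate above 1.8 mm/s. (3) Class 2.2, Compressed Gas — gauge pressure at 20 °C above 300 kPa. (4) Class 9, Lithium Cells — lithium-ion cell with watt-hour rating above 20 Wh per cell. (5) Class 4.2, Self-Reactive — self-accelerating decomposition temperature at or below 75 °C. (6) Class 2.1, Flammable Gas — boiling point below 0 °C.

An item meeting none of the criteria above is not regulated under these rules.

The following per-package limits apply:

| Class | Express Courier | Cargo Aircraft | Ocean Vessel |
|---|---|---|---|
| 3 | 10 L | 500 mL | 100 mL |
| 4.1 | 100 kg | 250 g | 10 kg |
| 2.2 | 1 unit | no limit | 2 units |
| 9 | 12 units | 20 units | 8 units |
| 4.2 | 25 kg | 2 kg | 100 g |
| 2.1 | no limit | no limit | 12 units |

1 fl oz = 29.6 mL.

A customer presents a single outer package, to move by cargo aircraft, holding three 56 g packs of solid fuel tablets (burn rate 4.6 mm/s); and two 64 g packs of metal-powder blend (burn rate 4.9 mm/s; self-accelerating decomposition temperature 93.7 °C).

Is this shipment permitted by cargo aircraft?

No

Burn rate 4.6 mm/s meets the Class 4.1 criterion (Flammable Solid), so the solid fuel tablets are Class 4.1.
Metal-powder blend: burn rate 4.9 mm/s > 1.8 mm/s → Class 4.1 (Flammable Solid).
Class 4.1 net quantity: (three 56 g packs = 168 g) + (two 64 g packs = 128 g) = 296 g.
296 g exceeds the cargo aircraft limit of 250 g for Class 4.1.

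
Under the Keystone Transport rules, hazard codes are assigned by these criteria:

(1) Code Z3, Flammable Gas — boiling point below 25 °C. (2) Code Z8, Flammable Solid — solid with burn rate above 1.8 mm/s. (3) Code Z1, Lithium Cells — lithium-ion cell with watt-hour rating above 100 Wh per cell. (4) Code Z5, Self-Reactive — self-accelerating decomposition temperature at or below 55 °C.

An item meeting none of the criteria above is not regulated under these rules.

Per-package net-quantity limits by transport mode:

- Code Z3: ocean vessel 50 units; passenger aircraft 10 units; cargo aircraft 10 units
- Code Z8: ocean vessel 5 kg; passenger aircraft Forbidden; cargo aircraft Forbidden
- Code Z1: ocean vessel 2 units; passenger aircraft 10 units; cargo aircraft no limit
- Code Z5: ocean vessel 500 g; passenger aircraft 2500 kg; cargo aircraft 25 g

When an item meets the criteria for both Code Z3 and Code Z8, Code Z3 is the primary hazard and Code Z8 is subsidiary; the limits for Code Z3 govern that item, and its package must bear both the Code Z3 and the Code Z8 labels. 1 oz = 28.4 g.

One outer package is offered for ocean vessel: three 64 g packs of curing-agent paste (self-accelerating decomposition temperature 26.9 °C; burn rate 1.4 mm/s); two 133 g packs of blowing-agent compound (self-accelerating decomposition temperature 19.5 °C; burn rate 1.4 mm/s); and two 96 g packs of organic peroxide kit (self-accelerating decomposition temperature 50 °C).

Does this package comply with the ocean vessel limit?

Self-accelerating decomposition temperature 26.9 °C meets the Code Z5 criterion (Self-Reactive), so the curing-agent paste is Code Z5.
Blowing-agent compound: self-accelerating decomposition temperature 19.5 °C ≤ 55 °C → Code Z5 (Self-Reactive).
Self-accelerating decomposition temperature 50 °C meets the Code Z5 criterion (Self-Reactive), so the organic peroxide kit is Code Z5.
Total Code Z5: (three 64 g packs = 192 g) + (two 133 g packs = 266 g) + (two 96 g packs = 192 g) = 650 g.
650 g > 500 g (ocean vessel limit, Code Z5) — over the limit.

No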